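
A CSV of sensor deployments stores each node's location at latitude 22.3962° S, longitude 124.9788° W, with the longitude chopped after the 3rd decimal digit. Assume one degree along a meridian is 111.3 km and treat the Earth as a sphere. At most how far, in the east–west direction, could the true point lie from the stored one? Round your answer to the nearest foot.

Truncating at 3 decimal places can drop up to a full unit in the last place, so the longitude may be off by as much as 0.001°.
One degree of longitude at 22.3962° is 111300 × cos 22.3962° ≈ 111300 × 0.9246 = 102905 m.
Maximum E–W displacement: 0.001 × 102905 = 102.905 m.
In feet: 102.905 m ÷ 0.3048 ≈ 337.61 ft.

338 feet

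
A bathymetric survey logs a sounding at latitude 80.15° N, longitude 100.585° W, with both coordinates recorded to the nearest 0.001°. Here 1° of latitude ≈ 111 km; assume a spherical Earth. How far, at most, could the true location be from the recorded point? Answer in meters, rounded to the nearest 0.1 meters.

56.3 meters

Rounding to 3 decimal places leaves each coordinate within ±0.0005° of the true value.
North–south component: 0.0005° × 111000 = 55.5 m.
E–W at 80.15°: 0.0005° × 111000 × cos 80.15° = 0.0005 × 111000 × 0.1711 ≈ 9.49435 m.
The two errors are perpendicular, so the maximum displacement is √(55.5² + 9.49435²) ≈ 56.3062 m.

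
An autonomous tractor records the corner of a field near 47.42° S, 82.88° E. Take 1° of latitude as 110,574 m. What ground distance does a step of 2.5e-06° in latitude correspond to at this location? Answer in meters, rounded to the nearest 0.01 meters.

Along a meridian 2.5e-06° is 2.5e-06 × 110574 = 0.276435 m.

0.28 meters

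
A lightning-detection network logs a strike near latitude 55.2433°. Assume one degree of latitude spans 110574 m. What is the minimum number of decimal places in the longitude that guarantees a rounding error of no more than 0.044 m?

6 decimal places

At 55.2433° one degree of longitude covers 110574 × cos 55.2433° ≈ 110574 × 0.5701 ≈ 63037.4 m.
N decimal places → at most half a unit in the last place, 0.5 × 10⁻ᴺ° = 63037.4/2 × 10⁻ᴺ m.
Setting 31518.7 × 10⁻ᴺ ≤ 0.044 gives 10ᴺ ≥ 7.163e+05, i.e. N ≥ 5.86.
So 6 decimal places suffice (0.0315 m); 5 would allow up to 0.315 m.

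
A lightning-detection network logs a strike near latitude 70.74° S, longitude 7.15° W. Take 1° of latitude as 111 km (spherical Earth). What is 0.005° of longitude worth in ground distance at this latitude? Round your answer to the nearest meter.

At 70.74° a degree of longitude is 111000 × cos 70.74° ≈ 36614 m, so 0.005° corresponds to 183.07 m.

183 meters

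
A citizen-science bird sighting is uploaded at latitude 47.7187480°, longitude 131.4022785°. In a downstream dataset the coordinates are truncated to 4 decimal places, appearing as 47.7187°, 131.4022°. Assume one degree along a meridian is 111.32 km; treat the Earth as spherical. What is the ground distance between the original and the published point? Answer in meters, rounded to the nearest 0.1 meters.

Δlat = 47.7187480 − 47.7187 = +0.0000480°; Δlon = 131.4022785 − 131.4022 = +0.0000785°.
North–south shift: 0.0000480 × 111320 = 5.34336 m.
E–W at 47.7187°: 0.0000785° × 111320 × cos 47.7187° = 0.0000785 × 111320 × 0.6728 ≈ 5.87909 m.
Hypotenuse of the two orthogonal shifts: √(5.34336² + 5.87909²) = 7.94451 m.

7.9 meters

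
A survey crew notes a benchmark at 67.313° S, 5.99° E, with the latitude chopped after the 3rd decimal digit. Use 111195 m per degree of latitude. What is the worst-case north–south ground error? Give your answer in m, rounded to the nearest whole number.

111 m

Truncating at 3 decimal places can drop up to a full unit in the last place, so the latitude may be off by as much as 0.001°.
So the N–S error is at most 0.001 × 111195 = 111.195 m.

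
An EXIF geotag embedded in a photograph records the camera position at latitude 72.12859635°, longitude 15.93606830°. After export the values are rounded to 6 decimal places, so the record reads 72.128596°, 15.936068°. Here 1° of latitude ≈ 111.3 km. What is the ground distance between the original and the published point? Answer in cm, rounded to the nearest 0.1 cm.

Δlat = 72.12859635 − 72.128596 = +0.00000035°; Δlon = 15.93606830 − 15.936068 = +0.00000030°.
N–S: 0.00000035° × 111300 m/° = 0.038955 m.
E–W at 72.1286°: 0.00000030° × 111300 × cos 72.1286° = 0.00000030 × 111300 × 0.3069 ≈ 0.0102468 m.
Distance: √(0.038955² + 0.0102468²) ≈ 0.0402801 m.
That is 0.0402801 m = 4.028 cm.

4.0 cm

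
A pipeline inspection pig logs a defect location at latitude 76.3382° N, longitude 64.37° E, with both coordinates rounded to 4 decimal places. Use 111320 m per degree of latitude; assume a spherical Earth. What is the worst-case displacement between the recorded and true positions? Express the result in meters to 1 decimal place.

Rounding to 4 decimal places leaves each coordinate within ±5e-05° of the true value.
Latitude error → 5e-05 × 111320 = 5.566 m along the meridian.
E–W at 76.3382°: 5e-05° × 111320 × cos 76.3382° = 5e-05 × 111320 × 0.2362 ≈ 1.31464 m.
Combining orthogonally: (5.566² + 1.31464²)^½ ≈ 5.71915 m.

5.7 meters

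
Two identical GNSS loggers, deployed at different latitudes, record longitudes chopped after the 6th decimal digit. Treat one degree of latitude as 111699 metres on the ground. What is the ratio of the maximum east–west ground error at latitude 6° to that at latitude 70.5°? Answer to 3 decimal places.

2.979

Truncating at 6 decimal places can drop up to a full unit in the last place, so the longitude may be off by as much as 1e-06°.
Error at 6° = 1e-06° × 111699 × cos 6° ≈ 0.1117 × 0.9945 = 0.11109 m.
Error at 70.5° = 1e-06° × 111699 × cos 70.5° ≈ 0.1117 × 0.3338 = 0.037286 m.
The ratio reduces to cos 6° / cos 70.5° = 0.9945/0.3338 ≈ 2.9793.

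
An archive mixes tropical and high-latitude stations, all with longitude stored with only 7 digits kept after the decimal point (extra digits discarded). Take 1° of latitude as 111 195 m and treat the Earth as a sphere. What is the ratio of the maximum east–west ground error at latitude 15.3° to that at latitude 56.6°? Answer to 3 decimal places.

Truncating at 7 decimal places can drop up to a full unit in the last place, so the longitude may be off by as much as 1e-07°.
At 15.3°: 1e-07° × 111195 × cos 15.3° = 1e-07 × 111195 × 0.9646 ≈ 0.010725 m.
At 56.6°: 1e-07° × 111195 × cos 56.6° = 1e-07 × 111195 × 0.5505 ≈ 0.0061211 m.
The ratio reduces to cos 15.3° / cos 56.6° = 0.9646/0.5505 ≈ 1.7522.

1.752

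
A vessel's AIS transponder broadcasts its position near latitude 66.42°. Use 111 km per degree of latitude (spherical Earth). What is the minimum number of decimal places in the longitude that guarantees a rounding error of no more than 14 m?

4 decimal places

At 66.42° one degree of longitude covers 111000 × cos 66.42° ≈ 111000 × 0.4000 ≈ 44403.2 m.
Rounding to N decimal places gives at most 0.5 × 10⁻ᴺ degrees of error, i.e. 0.5 × 10⁻ᴺ × 44403.2 m.
Need 0.5 × 44403.2 × 10⁻ᴺ ≤ 14 → 10⁻ᴺ ≤ 6.306e-04, so N ≥ 3.20.
N = 3 would give 22.2 m (too coarse); N = 4 gives 2.22 m ≤ 14 m.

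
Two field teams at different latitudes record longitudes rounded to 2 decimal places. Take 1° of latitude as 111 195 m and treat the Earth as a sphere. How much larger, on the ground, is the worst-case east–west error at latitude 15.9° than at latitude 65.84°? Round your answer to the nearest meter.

Rounding to 2 decimal places leaves the longitude within ±0.005° of the true value.
At 15.9°: 0.005° × 111195 × cos 15.9° = 0.005 × 111195 × 0.9617 ≈ 534.7 m.
Error at 65.84° = 0.005° × 111195 × cos 65.84° ≈ 555.98 × 0.4093 = 227.55 m.
So the lower-latitude error exceeds the higher by 534.7 − 227.55 = 307.15 m.

307 meters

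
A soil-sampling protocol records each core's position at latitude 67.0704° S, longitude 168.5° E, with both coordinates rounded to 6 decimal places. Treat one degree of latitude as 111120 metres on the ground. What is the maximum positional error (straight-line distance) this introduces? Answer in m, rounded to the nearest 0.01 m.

Rounding to 6 decimal places leaves each coordinate within ±5e-07° of the true value.
Latitude error → 5e-07 × 111120 = 0.05556 m along the meridian.
Longitude error → 5e-07 × 111120 × cos 67.0704° = 5e-07 × 111120 × 0.3896 ≈ 0.0216462 m.
Worst case both components are at the extreme and orthogonal: √(0.05556² + 0.0216462²) ≈ 0.0596278 m.

0.06 m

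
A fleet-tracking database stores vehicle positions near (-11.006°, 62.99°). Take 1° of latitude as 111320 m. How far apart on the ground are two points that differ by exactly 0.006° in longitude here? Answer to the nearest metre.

656 metres

0.006° of longitude at 11.006° is 0.006 × 111320 × cos 11.006° ≈ 0.006 × 109273 = 655.635 m.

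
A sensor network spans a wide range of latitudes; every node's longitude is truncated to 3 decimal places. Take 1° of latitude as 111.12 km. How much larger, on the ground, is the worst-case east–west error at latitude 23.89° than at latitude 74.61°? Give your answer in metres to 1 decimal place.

Truncating at 3 decimal places can drop up to a full unit in the last place, so the longitude may be off by as much as 0.001°.
Error at 23.89° = 0.001° × 111120 × cos 23.89° ≈ 111.12 × 0.9143 = 101.6 m.
At 74.61°: 0.001° × 111120 × cos 74.61° = 0.001 × 111120 × 0.2654 ≈ 29.49 m.
So the lower-latitude error exceeds the higher by 101.6 − 29.49 = 72.11 m.

72.1 metres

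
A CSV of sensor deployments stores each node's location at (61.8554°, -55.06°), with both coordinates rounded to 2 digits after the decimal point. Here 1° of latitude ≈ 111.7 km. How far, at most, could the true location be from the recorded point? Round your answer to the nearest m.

618 m

Rounding to 2 decimal places leaves each coordinate within ±0.005° of the true value.
N–S: 0.005° × 111700 m/° = 558.5 m.
E–W at 61.8554°: 0.005° × 111700 × cos 61.8554° = 0.005 × 111700 × 0.4717 ≈ 263.444 m.
The two errors are perpendicular, so the maximum displacement is √(558.5² + 263.444²) ≈ 617.515 m.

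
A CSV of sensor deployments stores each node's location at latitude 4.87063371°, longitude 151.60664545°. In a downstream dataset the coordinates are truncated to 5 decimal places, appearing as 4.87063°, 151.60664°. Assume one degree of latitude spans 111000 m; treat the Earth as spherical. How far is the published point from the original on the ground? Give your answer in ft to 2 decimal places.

The latitude changed by +0.00000371° and the longitude by +0.00000545°.
North–south shift: 0.00000371 × 111000 = 0.41181 m.
East–west at this latitude: 0.00000545° × 111000 × cos 4.87063° ≈ 0.00000545 × 110599 = 0.602765 m.
Hypotenuse of the two orthogonal shifts: √(0.41181² + 0.602765²) = 0.730009 m.
Converting: 0.730009 m × 3.2808 ft/m ≈ 2.395 ft.

2.40 ft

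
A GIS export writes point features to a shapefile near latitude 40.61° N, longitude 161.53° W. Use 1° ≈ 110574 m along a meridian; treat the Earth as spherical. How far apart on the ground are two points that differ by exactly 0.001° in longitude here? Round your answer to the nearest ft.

At 40.61° a degree of longitude is 110574 × cos 40.61° ≈ 83943.1 m, so 0.001° corresponds to 83.9431 m.
Converting: 83.9431 m × 3.2808 ft/m ≈ 275.4 ft.

275 ft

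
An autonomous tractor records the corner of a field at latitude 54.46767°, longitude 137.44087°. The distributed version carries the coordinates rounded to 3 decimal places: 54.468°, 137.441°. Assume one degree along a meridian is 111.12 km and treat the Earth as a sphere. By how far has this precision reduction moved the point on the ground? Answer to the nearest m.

38 m

The latitude changed by -0.00033° and the longitude by -0.00013°.
N–S: -0.00033° × 111120 m/° = -36.6696 m.
E–W at 54.468°: -0.00013° × 111120 × cos 54.468° = -0.00013 × 111120 × 0.5812 ≈ -8.39517 m.
Hypotenuse of the two orthogonal shifts: √(36.6696² + 8.39517²) = 37.6183 m.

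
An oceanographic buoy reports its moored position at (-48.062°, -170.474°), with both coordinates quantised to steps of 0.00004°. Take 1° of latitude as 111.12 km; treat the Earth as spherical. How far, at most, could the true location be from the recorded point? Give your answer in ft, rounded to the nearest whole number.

With a 0.00004° grid the true value lies within half a step, ±0.00004°/2 = ±2e-05°, of the stored one.
North–south component: 2e-05° × 111120 = 2.2224 m.
East–west component at 48.062°: 2e-05° × 111120 × cos 48.062° ≈ 2e-05 × 74264.4 ≈ 1.48529 m.
Worst case both components are at the extreme and orthogonal: √(2.2224² + 1.48529²) ≈ 2.67304 m.
Converting: 2.67304 m × 3.2808 ft/m ≈ 8.7698 ft.

9 ft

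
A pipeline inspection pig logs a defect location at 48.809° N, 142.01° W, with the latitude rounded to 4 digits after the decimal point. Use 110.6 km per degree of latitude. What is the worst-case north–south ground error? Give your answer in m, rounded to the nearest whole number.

Rounding to 4 decimal places leaves the latitude within ±5e-05° of the true value.
North–south distance: 5e-05° × 110600 m/° = 5.53 m.

6 m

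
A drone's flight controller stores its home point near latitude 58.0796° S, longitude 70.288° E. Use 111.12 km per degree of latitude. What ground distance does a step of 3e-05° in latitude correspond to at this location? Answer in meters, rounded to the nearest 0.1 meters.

3.3 meters

Along a meridian 3e-05° is 3e-05 × 111120 = 3.3336 m.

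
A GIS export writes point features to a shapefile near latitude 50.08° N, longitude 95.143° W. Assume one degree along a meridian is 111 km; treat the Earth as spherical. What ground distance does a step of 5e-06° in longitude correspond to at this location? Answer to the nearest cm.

36 cm

One degree of longitude here spans 111000 × cos 50.08° = 111000 × 0.6417 ≈ 71230.6 m; 5e-06° of that is 0.356153 m.
That is 0.356153 m = 35.615 cm.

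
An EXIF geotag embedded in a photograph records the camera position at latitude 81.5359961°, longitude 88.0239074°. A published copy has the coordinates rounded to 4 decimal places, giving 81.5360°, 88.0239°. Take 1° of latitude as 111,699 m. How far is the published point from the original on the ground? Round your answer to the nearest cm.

45 cm

The latitude changed by -0.0000039° and the longitude by +0.0000074°.
North–south shift: -0.0000039 × 111699 = -0.435626 m.
E–W at 81.536°: 0.0000074° × 111699 × cos 81.536° = 0.0000074 × 111699 × 0.1472 ≈ 0.121662 m.
Combined displacement = (0.435626² + 0.121662²)^½ ≈ 0.452296 m.
That is 0.452296 m = 45.23 cm.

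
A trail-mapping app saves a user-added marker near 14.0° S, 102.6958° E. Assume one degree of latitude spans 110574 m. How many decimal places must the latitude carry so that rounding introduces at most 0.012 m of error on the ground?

One degree of latitude covers 110574 m.
With N decimal places the half-ulp bound is 0.5·10⁻ᴺ°, or 0.5·10⁻ᴺ × 110574 m on the ground.
Need 0.5 × 110574 × 10⁻ᴺ ≤ 0.012 → 10⁻ᴺ ≤ 2.170e-07, so N ≥ 6.66.
N = 6 would give 0.0553 m (too coarse); N = 7 gives 0.00553 m ≤ 0.012 m.

7 decimal places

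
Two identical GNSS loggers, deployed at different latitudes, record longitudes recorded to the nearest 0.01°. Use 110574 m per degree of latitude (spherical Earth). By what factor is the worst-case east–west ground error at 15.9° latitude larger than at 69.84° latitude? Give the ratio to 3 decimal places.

2.791

Rounding to 2 decimal places leaves the longitude within ±0.005° of the true value.
At 15.9°: 0.005° × 110574 × cos 15.9° = 0.005 × 110574 × 0.9617 ≈ 531.72 m.
Error at 69.84° = 0.005° × 110574 × cos 69.84° ≈ 552.87 × 0.3446 = 190.54 m.
The ratio reduces to cos 15.9° / cos 69.84° = 0.9617/0.3446 ≈ 2.7905.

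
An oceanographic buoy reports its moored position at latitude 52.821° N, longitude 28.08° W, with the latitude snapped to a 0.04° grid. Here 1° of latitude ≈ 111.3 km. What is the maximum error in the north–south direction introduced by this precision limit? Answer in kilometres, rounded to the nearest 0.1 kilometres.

With a 0.04° grid the true value lies within half a step, ±0.04°/2 = ±0.02°, of the stored one.
So the N–S error is at most 0.02 × 111300 = 2226 m.
That is 2226 m = 2.226 km.

2.2 kilometres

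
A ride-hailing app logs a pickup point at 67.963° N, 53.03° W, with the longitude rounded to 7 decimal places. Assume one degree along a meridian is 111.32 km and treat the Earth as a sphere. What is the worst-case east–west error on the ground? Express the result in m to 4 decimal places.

0.0021 m

Rounding to 7 decimal places leaves the longitude within ±5e-08° of the true value.
At latitude 67.963° a degree of longitude spans 111320 m × cos 67.963° = 111320 × 0.3752 ≈ 41767.9 m.
East–west error: 5e-08° × 41767.9 m/° ≈ 0.00208839 m.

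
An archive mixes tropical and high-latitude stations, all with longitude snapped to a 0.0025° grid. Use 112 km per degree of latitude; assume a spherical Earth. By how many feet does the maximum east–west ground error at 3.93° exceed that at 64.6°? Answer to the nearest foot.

With a 0.0025° grid the true value lies within half a step, ±0.0025°/2 = ±0.00125°, of the stored one.
Error at 3.93° = 0.00125° × 112000 × cos 3.93° ≈ 140 × 0.9976 = 139.67 m.
At 64.6°: 0.00125° × 112000 × cos 64.6° = 0.00125 × 112000 × 0.4289 ≈ 60.051 m.
So the lower-latitude error exceeds the higher by 139.67 − 60.051 = 79.62 m.
Converting: 79.6199 m × 3.2808 ft/m ≈ 261.22 ft.

261 feet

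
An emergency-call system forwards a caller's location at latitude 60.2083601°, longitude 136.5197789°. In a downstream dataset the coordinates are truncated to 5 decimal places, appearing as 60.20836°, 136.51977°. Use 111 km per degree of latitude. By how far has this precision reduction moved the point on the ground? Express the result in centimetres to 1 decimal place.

49.1 centimetres

Δlat = 60.2083601 − 60.20836 = +0.0000001°; Δlon = 136.5197789 − 136.51977 = +0.0000089°.
North–south shift: 0.0000001 × 111000 = 0.0111 m.
East–west at this latitude: 0.0000089° × 111000 × cos 60.2084° ≈ 0.0000089 × 55150.1 = 0.490835 m.
Combined displacement = (0.0111² + 0.490835²)^½ ≈ 0.490961 m.
That is 0.490961 m = 49.096 cm.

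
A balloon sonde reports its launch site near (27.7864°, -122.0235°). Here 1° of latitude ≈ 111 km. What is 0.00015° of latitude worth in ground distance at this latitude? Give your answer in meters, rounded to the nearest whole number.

17 meters

Along a meridian 0.00015° is 0.00015 × 111000 = 16.65 m.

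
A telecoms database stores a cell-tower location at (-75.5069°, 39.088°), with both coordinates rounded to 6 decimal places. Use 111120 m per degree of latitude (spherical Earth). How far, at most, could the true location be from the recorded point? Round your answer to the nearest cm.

6 cm

Rounding to 6 decimal places leaves each coordinate within ±5e-07° of the true value.
Latitude error → 5e-07 × 111120 = 0.05556 m along the meridian.
East–west component at 75.5069°: 5e-07° × 111120 × cos 75.5069° ≈ 5e-07 × 27809.3 ≈ 0.0139046 m.
Worst case both components are at the extreme and orthogonal: √(0.05556² + 0.0139046²) ≈ 0.0572735 m.
That is 0.0572735 m = 5.7273 cm.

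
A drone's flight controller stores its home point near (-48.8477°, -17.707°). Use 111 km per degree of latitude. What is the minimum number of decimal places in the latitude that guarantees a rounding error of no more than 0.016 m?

One degree of latitude covers 111000 m.
N decimal places → at most half a unit in the last place, 0.5 × 10⁻ᴺ° = 111000/2 × 10⁻ᴺ m.
Need 0.5 × 111000 × 10⁻ᴺ ≤ 0.016 → 10⁻ᴺ ≤ 2.883e-07, so N ≥ 6.54.
At 6 places the error can reach 0.0555 m, but 7 places keeps it to 0.00555 m.

7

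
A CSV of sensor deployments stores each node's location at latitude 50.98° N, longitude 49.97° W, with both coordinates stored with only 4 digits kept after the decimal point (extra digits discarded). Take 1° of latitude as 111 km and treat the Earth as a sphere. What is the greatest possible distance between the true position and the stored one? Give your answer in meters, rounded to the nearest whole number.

Truncating at 4 decimal places can drop up to a full unit in the last place, so each coordinate may be off by as much as 0.0001°.
N–S: 0.0001° × 111000 m/° = 11.1 m.
E–W at 50.98°: 0.0001° × 111000 × cos 50.98° = 0.0001 × 111000 × 0.6296 ≈ 6.98847 m.
Combining orthogonally: (11.1² + 6.98847²)^½ ≈ 13.1167 m.

13 meters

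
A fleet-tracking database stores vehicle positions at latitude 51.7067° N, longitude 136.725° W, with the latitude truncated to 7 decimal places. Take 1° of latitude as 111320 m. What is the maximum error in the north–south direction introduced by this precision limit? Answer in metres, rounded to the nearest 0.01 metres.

Truncating at 7 decimal places can drop up to a full unit in the last place, so the latitude may be off by as much as 1e-07°.
Along the meridian that is 1e-07° × 111320 m/° = 0.011132 m.

0.01 metres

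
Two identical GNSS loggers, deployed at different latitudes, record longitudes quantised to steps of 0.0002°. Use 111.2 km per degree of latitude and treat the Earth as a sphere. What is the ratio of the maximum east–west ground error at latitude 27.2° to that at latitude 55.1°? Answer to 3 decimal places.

1.555

With a 0.0002° grid the true value lies within half a step, ±0.0002°/2 = ±0.0001°, of the stored one.
Error at 27.2° = 0.0001° × 111200 × cos 27.2° ≈ 11.12 × 0.8894 = 9.8903 m.
Error at 55.1° = 0.0001° × 111200 × cos 55.1° ≈ 11.12 × 0.5721 = 6.3623 m.
The ratio reduces to cos 27.2° / cos 55.1° = 0.8894/0.5721 ≈ 1.5545.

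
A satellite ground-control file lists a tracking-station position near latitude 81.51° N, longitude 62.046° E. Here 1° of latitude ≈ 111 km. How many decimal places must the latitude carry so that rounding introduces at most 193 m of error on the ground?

One degree of latitude covers 111000 m.
With N decimal places the half-ulp bound is 0.5·10⁻ᴺ°, or 0.5·10⁻ᴺ × 111000 m on the ground.
Need 0.5 × 111000 × 10⁻ᴺ ≤ 193 → 10⁻ᴺ ≤ 3.477e-03, so N ≥ 2.46.
So 3 decimal places suffice (55.5 m); 2 would allow up to 555 m.

3 decimal places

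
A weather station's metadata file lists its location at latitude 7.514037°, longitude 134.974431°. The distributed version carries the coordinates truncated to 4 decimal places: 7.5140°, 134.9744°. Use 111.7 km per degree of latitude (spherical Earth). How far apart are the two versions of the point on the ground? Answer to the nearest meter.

Δlat = 7.514037 − 7.5140 = +0.000037°; Δlon = 134.974431 − 134.9744 = +0.000031°.
North–south shift: 0.000037 × 111700 = 4.1329 m.
E–W at 7.514°: 0.000031° × 111700 × cos 7.514° = 0.000031 × 111700 × 0.9914 ≈ 3.43297 m.
Distance: √(4.1329² + 3.43297²) ≈ 5.37272 m.

5 meters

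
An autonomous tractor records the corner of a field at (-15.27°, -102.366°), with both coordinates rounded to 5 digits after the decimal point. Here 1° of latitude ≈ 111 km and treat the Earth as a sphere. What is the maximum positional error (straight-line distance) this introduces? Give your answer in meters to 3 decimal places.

Rounding to 5 decimal places leaves each coordinate within ±5e-06° of the true value.
Latitude error → 5e-06 × 111000 = 0.555 m along the meridian.
E–W at 15.27°: 5e-06° × 111000 × cos 15.27° = 5e-06 × 111000 × 0.9647 ≈ 0.535406 m.
The two errors are perpendicular, so the maximum displacement is √(0.555² + 0.535406²) ≈ 0.771158 m.

0.771 meters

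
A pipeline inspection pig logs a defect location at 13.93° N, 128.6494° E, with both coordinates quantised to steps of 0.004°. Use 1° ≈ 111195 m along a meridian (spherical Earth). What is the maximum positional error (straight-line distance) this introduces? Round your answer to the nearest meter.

310 meters

With a 0.004° grid the true value lies within half a step, ±0.004°/2 = ±0.002°, of the stored one.
Latitude error → 0.002 × 111195 = 222.39 m along the meridian.
Longitude error → 0.002 × 111195 × cos 13.93° = 0.002 × 111195 × 0.9706 ≈ 215.85 m.
Worst case both components are at the extreme and orthogonal: √(222.39² + 215.85²) ≈ 309.917 m.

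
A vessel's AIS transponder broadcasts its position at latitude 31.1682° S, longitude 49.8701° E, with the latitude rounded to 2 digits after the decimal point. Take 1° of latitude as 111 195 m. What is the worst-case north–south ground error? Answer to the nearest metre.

Rounding to 2 decimal places leaves the latitude within ±0.005° of the true value.
North–south distance: 0.005° × 111195 m/° = 555.975 m.

556 metres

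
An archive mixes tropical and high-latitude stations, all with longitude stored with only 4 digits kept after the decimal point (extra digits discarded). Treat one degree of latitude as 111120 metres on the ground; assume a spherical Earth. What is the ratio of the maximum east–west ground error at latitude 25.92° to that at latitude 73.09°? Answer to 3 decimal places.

3.092

Truncating at 4 decimal places can drop up to a full unit in the last place, so the longitude may be off by as much as 0.0001°.
At 25.92°: 0.0001° × 111120 × cos 25.92° = 0.0001 × 111120 × 0.8994 ≈ 9.9942 m.
Error at 73.09° = 0.0001° × 111120 × cos 73.09° ≈ 11.112 × 0.2909 = 3.2321 m.
The ratio reduces to cos 25.92° / cos 73.09° = 0.8994/0.2909 ≈ 3.0921.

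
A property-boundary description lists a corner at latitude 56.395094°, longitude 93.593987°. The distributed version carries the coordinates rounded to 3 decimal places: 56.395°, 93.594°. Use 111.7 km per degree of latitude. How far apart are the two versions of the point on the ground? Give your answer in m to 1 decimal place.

Δlat = 56.395094 − 56.395 = +0.000094°; Δlon = 93.593987 − 93.594 = -0.000013°.
N–S: 0.000094° × 111700 m/° = 10.4998 m.
E–W at 56.395°: -0.000013° × 111700 × cos 56.395° = -0.000013 × 111700 × 0.5535 ≈ -0.803685 m.
Distance: √(10.4998² + 0.803685²) ≈ 10.5305 m.

10.5 m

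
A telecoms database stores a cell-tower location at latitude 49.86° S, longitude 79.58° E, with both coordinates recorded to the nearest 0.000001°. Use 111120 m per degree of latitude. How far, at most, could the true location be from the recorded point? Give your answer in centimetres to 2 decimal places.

6.61 centimetres

Rounding to 6 decimal places leaves each coordinate within ±5e-07° of the true value.
Latitude error → 5e-07 × 111120 = 0.05556 m along the meridian.
East–west component at 49.86°: 5e-07° × 111120 × cos 49.86° ≈ 5e-07 × 71634.3 ≈ 0.0358172 m.
Combining orthogonally: (0.05556² + 0.0358172²)^½ ≈ 0.0661043 m.
That is 0.0661043 m = 6.6104 cm.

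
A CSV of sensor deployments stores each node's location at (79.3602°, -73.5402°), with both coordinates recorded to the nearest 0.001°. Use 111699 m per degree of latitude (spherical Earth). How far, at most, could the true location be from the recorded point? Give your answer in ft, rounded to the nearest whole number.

186 ft

Rounding to 3 decimal places leaves each coordinate within ±0.0005° of the true value.
N–S: 0.0005° × 111699 m/° = 55.8495 m.
East–west component at 79.3602°: 0.0005° × 111699 × cos 79.3602° ≈ 0.0005 × 20623.4 ≈ 10.3117 m.
The two errors are perpendicular, so the maximum displacement is √(55.8495² + 10.3117²) ≈ 56.7935 m.
Converting: 56.7935 m × 3.2808 ft/m ≈ 186.33 ft.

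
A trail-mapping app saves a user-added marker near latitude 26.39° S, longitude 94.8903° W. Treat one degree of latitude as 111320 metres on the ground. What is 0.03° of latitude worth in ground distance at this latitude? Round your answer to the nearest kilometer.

3 kilometers

Along a meridian 0.03° is 0.03 × 111320 = 3339.6 m.
That is 3339.6 m = 3.3396 km.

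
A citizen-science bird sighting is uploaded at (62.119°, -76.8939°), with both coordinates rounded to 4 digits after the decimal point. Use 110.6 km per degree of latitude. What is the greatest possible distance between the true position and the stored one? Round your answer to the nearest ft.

Rounding to 4 decimal places leaves each coordinate within ±5e-05° of the true value.
North–south component: 5e-05° × 110600 = 5.53 m.
E–W at 62.119°: 5e-05° × 110600 × cos 62.119° = 5e-05 × 110600 × 0.4676 ≈ 2.58603 m.
The two errors are perpendicular, so the maximum displacement is √(5.53² + 2.58603²) ≈ 6.10479 m.
In feet: 6.10479 m ÷ 0.3048 ≈ 20.029 ft.

20 ft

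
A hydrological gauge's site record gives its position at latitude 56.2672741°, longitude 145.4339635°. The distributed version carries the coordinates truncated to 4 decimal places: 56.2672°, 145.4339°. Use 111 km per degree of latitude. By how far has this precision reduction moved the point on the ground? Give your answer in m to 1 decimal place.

The latitude changed by +0.0000741° and the longitude by +0.0000635°.
North–south shift: 0.0000741 × 111000 = 8.2251 m.
E–W at 56.2672°: 0.0000635° × 111000 × cos 56.2672° = 0.0000635 × 111000 × 0.5553 ≈ 3.91418 m.
Distance: √(8.2251² + 3.91418²) ≈ 9.10895 m.

9.1 m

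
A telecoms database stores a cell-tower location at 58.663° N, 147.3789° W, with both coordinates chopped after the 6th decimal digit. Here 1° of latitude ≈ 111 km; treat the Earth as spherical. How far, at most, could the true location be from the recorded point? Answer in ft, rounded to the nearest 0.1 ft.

Truncating at 6 decimal places can drop up to a full unit in the last place, so each coordinate may be off by as much as 1e-06°.
North–south component: 1e-06° × 111000 = 0.111 m.
Longitude error → 1e-06 × 111000 × cos 58.663° = 1e-06 × 111000 × 0.5201 ≈ 0.0577279 m.
Worst case both components are at the extreme and orthogonal: √(0.111² + 0.0577279²) ≈ 0.125114 m.
Converting: 0.125114 m × 3.2808 ft/m ≈ 0.41048 ft.

0.4 ft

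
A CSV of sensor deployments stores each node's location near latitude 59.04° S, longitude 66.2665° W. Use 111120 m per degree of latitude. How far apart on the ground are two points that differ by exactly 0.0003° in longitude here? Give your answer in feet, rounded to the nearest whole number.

One degree of longitude here spans 111120 × cos 59.04° = 111120 × 0.5144 ≈ 57164.5 m; 0.0003° of that is 17.1494 m.
Converting: 17.1494 m × 3.2808 ft/m ≈ 56.264 ft.

56 feet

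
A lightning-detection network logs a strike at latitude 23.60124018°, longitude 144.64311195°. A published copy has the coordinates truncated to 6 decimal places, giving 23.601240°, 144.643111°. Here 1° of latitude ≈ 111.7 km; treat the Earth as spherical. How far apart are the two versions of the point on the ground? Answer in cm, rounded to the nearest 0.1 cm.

9.9 cm

The latitude changed by +0.00000018° and the longitude by +0.00000095°.
North–south shift: 0.00000018 × 111700 = 0.020106 m.
East–west at this latitude: 0.00000095° × 111700 × cos 23.6012° ≈ 0.00000095 × 102357 = 0.0972389 m.
Distance: √(0.020106² + 0.0972389²) ≈ 0.0992958 m.
That is 0.0992958 m = 9.9296 cm.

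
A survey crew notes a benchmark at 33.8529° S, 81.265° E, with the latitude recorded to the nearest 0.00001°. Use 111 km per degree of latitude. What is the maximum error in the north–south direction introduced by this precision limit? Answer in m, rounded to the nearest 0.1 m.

Rounding to 5 decimal places leaves the latitude within ±5e-06° of the true value.
Along the meridian that is 5e-06° × 111000 m/° = 0.555 m.

0.6 m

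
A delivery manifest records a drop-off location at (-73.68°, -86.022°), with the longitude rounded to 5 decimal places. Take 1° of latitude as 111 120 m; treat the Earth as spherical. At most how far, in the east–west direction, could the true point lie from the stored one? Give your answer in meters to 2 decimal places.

Rounding to 5 decimal places leaves the longitude within ±5e-06° of the true value.
At latitude 73.68° a degree of longitude spans 111120 m × cos 73.68° = 111120 × 0.2810 ≈ 31224.9 m.
East–west error: 5e-06° × 31224.9 m/° ≈ 0.156125 m.

0.16 meters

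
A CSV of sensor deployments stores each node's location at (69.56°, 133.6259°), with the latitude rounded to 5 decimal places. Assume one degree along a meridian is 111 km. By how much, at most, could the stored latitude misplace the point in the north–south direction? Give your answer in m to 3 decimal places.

Rounding to 5 decimal places leaves the latitude within ±5e-06° of the true value.
So the N–S error is at most 5e-06 × 111000 = 0.555 m.

0.555 m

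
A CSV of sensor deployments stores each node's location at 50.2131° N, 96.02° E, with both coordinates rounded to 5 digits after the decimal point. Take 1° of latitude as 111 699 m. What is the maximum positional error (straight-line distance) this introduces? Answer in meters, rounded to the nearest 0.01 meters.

Rounding to 5 decimal places leaves each coordinate within ±5e-06° of the true value.
Latitude error → 5e-06 × 111699 = 0.558495 m along the meridian.
Longitude error → 5e-06 × 111699 × cos 50.2131° = 5e-06 × 111699 × 0.6399 ≈ 0.3574 m.
Combining orthogonally: (0.558495² + 0.3574²)^½ ≈ 0.663062 m.

0.66 meters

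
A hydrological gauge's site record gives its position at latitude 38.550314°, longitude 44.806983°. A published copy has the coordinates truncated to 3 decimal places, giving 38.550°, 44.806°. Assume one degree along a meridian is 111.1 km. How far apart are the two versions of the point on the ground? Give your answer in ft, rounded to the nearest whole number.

303 ft

Δlat = 38.550314 − 38.550 = +0.000314°; Δlon = 44.806983 − 44.806 = +0.000983°.
North–south shift: 0.000314 × 111100 = 34.8854 m.
East–west at this latitude: 0.000983° × 111100 × cos 38.55° ≈ 0.000983 × 86887.4 = 85.4103 m.
Hypotenuse of the two orthogonal shifts: √(34.8854² + 85.4103²) = 92.26 m.
In feet: 92.26 m ÷ 0.3048 ≈ 302.69 ft.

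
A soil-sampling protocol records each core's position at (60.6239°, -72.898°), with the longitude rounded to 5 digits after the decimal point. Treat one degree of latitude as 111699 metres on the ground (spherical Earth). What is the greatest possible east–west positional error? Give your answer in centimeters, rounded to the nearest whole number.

27 centimeters

Rounding to 5 decimal places leaves the longitude within ±5e-06° of the true value.
Parallels shrink by cos φ, so at 60.6239° a degree of longitude is 111699 × 0.4905 ≈ 54792.9 m.
East–west error: 5e-06° × 54792.9 m/° ≈ 0.273964 m.
That is 0.273964 m = 27.396 cm.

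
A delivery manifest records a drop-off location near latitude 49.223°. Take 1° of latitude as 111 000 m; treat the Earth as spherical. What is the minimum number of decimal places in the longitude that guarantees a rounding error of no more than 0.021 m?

At 49.223° one degree of longitude covers 111000 × cos 49.223° ≈ 111000 × 0.6531 ≈ 72496 m.
N decimal places → at most half a unit in the last place, 0.5 × 10⁻ᴺ° = 72496/2 × 10⁻ᴺ m.
Setting 36248 × 10⁻ᴺ ≤ 0.021 gives 10ᴺ ≥ 1.726e+06, i.e. N ≥ 6.24.
N = 6 would give 0.0362 m (too coarse); N = 7 gives 0.00362 m ≤ 0.021 m.

7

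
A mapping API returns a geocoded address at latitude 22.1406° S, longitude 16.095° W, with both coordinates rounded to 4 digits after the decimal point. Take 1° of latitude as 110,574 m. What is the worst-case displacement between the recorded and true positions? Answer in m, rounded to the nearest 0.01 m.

Rounding to 4 decimal places leaves each coordinate within ±5e-05° of the true value.
N–S: 5e-05° × 110574 m/° = 5.5287 m.
East–west component at 22.1406°: 5e-05° × 110574 × cos 22.1406° ≈ 5e-05 × 102420 ≈ 5.12102 m.
The two errors are perpendicular, so the maximum displacement is √(5.5287² + 5.12102²) ≈ 7.53601 m.

7.54 m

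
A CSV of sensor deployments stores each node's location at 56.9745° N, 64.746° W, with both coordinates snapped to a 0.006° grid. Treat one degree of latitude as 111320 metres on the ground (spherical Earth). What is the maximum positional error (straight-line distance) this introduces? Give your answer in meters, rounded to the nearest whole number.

380 meters

With a 0.006° grid the true value lies within half a step, ±0.006°/2 = ±0.003°, of the stored one.
N–S: 0.003° × 111320 m/° = 333.96 m.
E–W at 56.9745°: 0.003° × 111320 × cos 56.9745° = 0.003 × 111320 × 0.5450 ≈ 182.012 m.
Combining orthogonally: (333.96² + 182.012²)^½ ≈ 380.339 m.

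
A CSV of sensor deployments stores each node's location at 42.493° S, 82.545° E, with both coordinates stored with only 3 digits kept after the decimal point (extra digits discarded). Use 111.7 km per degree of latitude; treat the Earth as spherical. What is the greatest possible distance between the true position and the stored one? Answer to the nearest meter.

Truncating at 3 decimal places can drop up to a full unit in the last place, so each coordinate may be off by as much as 0.001°.
N–S: 0.001° × 111700 m/° = 111.7 m.
East–west component at 42.493°: 0.001° × 111700 × cos 42.493° ≈ 0.001 × 82363.1 ≈ 82.3631 m.
The two errors are perpendicular, so the maximum displacement is √(111.7² + 82.3631²) ≈ 138.782 m.

139 meters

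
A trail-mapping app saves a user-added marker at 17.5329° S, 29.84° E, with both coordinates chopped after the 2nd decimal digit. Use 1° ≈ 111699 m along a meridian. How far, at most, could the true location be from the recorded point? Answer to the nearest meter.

1543 meters

Truncating at 2 decimal places can drop up to a full unit in the last place, so each coordinate may be off by as much as 0.01°.
N–S: 0.01° × 111699 m/° = 1116.99 m.
East–west component at 17.5329°: 0.01° × 111699 × cos 17.5329° ≈ 0.01 × 106510 ≈ 1065.1 m.
Worst case both components are at the extreme and orthogonal: √(1116.99² + 1065.1²) ≈ 1543.41 m.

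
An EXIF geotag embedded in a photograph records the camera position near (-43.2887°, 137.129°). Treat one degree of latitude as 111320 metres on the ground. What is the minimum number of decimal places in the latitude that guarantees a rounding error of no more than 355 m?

One degree of latitude covers 111320 m.
N decimal places → at most half a unit in the last place, 0.5 × 10⁻ᴺ° = 111320/2 × 10⁻ᴺ m.
Setting 55660 × 10⁻ᴺ ≤ 355 gives 10ᴺ ≥ 156.8, i.e. N ≥ 2.20.
So 3 decimal places suffice (55.7 m); 2 would allow up to 557 m.

3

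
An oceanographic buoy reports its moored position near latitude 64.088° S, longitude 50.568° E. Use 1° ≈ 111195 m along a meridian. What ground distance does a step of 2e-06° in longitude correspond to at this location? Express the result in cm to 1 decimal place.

2e-06° of longitude at 64.088° is 2e-06 × 111195 × cos 64.088° ≈ 2e-06 × 48591.1 = 0.0971822 m.
That is 0.0971822 m = 9.7182 cm.

9.7 cm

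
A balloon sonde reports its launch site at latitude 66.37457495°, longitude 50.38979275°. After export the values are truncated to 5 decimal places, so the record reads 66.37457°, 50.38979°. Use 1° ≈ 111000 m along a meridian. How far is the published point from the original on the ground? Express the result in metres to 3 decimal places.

0.563 metres

Δlat = 66.37457495 − 66.37457 = +0.00000495°; Δlon = 50.38979275 − 50.38979 = +0.00000275°.
North–south shift: 0.00000495 × 111000 = 0.54945 m.
E–W at 66.3746°: 0.00000275° × 111000 × cos 66.3746° = 0.00000275 × 111000 × 0.4008 ≈ 0.122331 m.
Combined displacement = (0.54945² + 0.122331²)^½ ≈ 0.562903 m.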